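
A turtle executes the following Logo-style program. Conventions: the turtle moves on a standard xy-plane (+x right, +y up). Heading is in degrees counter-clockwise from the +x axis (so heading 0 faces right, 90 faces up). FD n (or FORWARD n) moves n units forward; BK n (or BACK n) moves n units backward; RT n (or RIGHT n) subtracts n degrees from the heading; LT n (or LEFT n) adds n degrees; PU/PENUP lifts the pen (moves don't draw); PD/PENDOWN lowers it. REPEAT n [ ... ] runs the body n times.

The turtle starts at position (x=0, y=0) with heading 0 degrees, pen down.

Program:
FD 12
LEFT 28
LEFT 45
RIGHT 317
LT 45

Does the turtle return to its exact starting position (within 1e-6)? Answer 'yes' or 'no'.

Answer: no

Derivation:
Executing turtle program step by step:
Start: pos=(0,0), heading=0, pen down
FD 12: (0,0) -> (12,0) [heading=0, draw]
LT 28: heading 0 -> 28
LT 45: heading 28 -> 73
RT 317: heading 73 -> 116
LT 45: heading 116 -> 161
Final: pos=(12,0), heading=161, 1 segment(s) drawn

Start position: (0, 0)
Final position: (12, 0)
Distance = 12; >= 1e-6 -> NOT closed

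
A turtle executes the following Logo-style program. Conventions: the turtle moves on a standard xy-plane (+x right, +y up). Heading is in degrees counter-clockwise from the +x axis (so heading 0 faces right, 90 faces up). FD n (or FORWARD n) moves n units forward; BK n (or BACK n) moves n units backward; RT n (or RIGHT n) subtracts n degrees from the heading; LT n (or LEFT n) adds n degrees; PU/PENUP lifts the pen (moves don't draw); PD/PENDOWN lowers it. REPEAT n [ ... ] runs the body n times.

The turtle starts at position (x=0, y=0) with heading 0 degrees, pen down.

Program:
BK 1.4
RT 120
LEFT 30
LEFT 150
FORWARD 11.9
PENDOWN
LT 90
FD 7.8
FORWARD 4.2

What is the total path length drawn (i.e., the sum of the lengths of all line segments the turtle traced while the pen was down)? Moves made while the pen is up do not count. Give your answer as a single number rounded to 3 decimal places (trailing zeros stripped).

Executing turtle program step by step:
Start: pos=(0,0), heading=0, pen down
BK 1.4: (0,0) -> (-1.4,0) [heading=0, draw]
RT 120: heading 0 -> 240
LT 30: heading 240 -> 270
LT 150: heading 270 -> 60
FD 11.9: (-1.4,0) -> (4.55,10.306) [heading=60, draw]
PD: pen down
LT 90: heading 60 -> 150
FD 7.8: (4.55,10.306) -> (-2.205,14.206) [heading=150, draw]
FD 4.2: (-2.205,14.206) -> (-5.842,16.306) [heading=150, draw]
Final: pos=(-5.842,16.306), heading=150, 4 segment(s) drawn

Segment lengths:
  seg 1: (0,0) -> (-1.4,0), length = 1.4
  seg 2: (-1.4,0) -> (4.55,10.306), length = 11.9
  seg 3: (4.55,10.306) -> (-2.205,14.206), length = 7.8
  seg 4: (-2.205,14.206) -> (-5.842,16.306), length = 4.2
Total = 25.3

Answer: 25.3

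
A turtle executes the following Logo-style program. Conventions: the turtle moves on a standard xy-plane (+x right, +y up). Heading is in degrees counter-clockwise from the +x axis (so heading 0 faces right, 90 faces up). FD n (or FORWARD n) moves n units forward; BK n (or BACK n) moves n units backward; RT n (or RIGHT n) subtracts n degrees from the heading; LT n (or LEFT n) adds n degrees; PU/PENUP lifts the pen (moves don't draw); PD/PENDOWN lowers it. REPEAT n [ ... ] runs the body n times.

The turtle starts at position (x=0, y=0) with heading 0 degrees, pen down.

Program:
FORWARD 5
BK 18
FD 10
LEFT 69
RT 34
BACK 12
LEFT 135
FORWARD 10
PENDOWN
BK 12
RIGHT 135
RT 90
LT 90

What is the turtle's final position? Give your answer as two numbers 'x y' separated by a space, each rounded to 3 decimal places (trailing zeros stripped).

Answer: -10.86 -7.23

Derivation:
Executing turtle program step by step:
Start: pos=(0,0), heading=0, pen down
FD 5: (0,0) -> (5,0) [heading=0, draw]
BK 18: (5,0) -> (-13,0) [heading=0, draw]
FD 10: (-13,0) -> (-3,0) [heading=0, draw]
LT 69: heading 0 -> 69
RT 34: heading 69 -> 35
BK 12: (-3,0) -> (-12.83,-6.883) [heading=35, draw]
LT 135: heading 35 -> 170
FD 10: (-12.83,-6.883) -> (-22.678,-5.146) [heading=170, draw]
PD: pen down
BK 12: (-22.678,-5.146) -> (-10.86,-7.23) [heading=170, draw]
RT 135: heading 170 -> 35
RT 90: heading 35 -> 305
LT 90: heading 305 -> 35
Final: pos=(-10.86,-7.23), heading=35, 6 segment(s) drawn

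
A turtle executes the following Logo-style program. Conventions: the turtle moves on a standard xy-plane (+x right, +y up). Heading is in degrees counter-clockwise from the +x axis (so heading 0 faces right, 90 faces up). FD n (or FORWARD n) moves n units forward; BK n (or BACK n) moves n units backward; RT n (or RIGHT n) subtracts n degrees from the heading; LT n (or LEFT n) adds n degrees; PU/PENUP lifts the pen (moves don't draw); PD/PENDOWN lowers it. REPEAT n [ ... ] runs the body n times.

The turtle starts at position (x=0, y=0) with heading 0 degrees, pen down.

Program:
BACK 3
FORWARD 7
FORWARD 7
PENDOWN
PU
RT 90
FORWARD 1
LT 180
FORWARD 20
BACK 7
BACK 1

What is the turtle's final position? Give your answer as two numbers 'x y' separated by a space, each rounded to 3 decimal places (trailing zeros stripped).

Answer: 11 11

Derivation:
Executing turtle program step by step:
Start: pos=(0,0), heading=0, pen down
BK 3: (0,0) -> (-3,0) [heading=0, draw]
FD 7: (-3,0) -> (4,0) [heading=0, draw]
FD 7: (4,0) -> (11,0) [heading=0, draw]
PD: pen down
PU: pen up
RT 90: heading 0 -> 270
FD 1: (11,0) -> (11,-1) [heading=270, move]
LT 180: heading 270 -> 90
FD 20: (11,-1) -> (11,19) [heading=90, move]
BK 7: (11,19) -> (11,12) [heading=90, move]
BK 1: (11,12) -> (11,11) [heading=90, move]
Final: pos=(11,11), heading=90, 3 segment(s) drawn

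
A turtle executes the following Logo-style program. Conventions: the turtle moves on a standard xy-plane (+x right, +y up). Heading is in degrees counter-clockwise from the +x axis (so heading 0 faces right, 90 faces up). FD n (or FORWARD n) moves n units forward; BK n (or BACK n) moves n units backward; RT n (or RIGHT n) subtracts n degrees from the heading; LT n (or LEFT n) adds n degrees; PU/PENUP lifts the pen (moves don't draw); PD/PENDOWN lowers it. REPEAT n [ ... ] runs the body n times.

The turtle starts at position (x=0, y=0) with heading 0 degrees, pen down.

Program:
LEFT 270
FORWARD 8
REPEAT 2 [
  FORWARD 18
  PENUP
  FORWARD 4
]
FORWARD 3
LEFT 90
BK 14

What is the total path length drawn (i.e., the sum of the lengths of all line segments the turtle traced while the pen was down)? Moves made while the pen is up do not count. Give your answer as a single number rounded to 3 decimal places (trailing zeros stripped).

Executing turtle program step by step:
Start: pos=(0,0), heading=0, pen down
LT 270: heading 0 -> 270
FD 8: (0,0) -> (0,-8) [heading=270, draw]
REPEAT 2 [
  -- iteration 1/2 --
  FD 18: (0,-8) -> (0,-26) [heading=270, draw]
  PU: pen up
  FD 4: (0,-26) -> (0,-30) [heading=270, move]
  -- iteration 2/2 --
  FD 18: (0,-30) -> (0,-48) [heading=270, move]
  PU: pen up
  FD 4: (0,-48) -> (0,-52) [heading=270, move]
]
FD 3: (0,-52) -> (0,-55) [heading=270, move]
LT 90: heading 270 -> 0
BK 14: (0,-55) -> (-14,-55) [heading=0, move]
Final: pos=(-14,-55), heading=0, 2 segment(s) drawn

Segment lengths:
  seg 1: (0,0) -> (0,-8), length = 8
  seg 2: (0,-8) -> (0,-26), length = 18
Total = 26

Answer: 26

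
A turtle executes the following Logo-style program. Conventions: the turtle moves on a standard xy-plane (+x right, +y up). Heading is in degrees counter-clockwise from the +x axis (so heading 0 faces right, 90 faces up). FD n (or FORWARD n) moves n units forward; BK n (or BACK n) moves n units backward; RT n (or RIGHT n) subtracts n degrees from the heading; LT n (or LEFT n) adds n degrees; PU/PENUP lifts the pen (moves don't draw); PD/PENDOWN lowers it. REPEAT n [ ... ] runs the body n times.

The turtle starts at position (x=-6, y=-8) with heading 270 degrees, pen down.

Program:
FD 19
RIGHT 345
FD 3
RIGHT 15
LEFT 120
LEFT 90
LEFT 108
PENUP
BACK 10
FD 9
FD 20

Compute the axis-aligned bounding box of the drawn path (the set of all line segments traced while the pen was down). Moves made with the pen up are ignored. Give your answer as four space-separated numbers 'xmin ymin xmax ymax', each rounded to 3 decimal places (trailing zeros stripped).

Executing turtle program step by step:
Start: pos=(-6,-8), heading=270, pen down
FD 19: (-6,-8) -> (-6,-27) [heading=270, draw]
RT 345: heading 270 -> 285
FD 3: (-6,-27) -> (-5.224,-29.898) [heading=285, draw]
RT 15: heading 285 -> 270
LT 120: heading 270 -> 30
LT 90: heading 30 -> 120
LT 108: heading 120 -> 228
PU: pen up
BK 10: (-5.224,-29.898) -> (1.468,-22.466) [heading=228, move]
FD 9: (1.468,-22.466) -> (-4.554,-29.155) [heading=228, move]
FD 20: (-4.554,-29.155) -> (-17.937,-44.018) [heading=228, move]
Final: pos=(-17.937,-44.018), heading=228, 2 segment(s) drawn

Segment endpoints: x in {-6, -6, -5.224}, y in {-29.898, -27, -8}
xmin=-6, ymin=-29.898, xmax=-5.224, ymax=-8

Answer: -6 -29.898 -5.224 -8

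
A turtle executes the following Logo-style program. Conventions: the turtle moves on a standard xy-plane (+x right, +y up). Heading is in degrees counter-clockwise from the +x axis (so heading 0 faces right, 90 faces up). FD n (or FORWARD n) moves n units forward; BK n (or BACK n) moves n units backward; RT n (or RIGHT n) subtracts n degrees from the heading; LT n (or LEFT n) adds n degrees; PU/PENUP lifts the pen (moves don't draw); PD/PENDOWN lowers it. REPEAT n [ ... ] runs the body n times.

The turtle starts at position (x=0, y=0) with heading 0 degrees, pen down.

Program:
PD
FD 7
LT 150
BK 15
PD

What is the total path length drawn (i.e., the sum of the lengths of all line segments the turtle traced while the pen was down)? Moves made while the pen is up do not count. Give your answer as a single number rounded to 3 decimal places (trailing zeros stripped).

Answer: 22

Derivation:
Executing turtle program step by step:
Start: pos=(0,0), heading=0, pen down
PD: pen down
FD 7: (0,0) -> (7,0) [heading=0, draw]
LT 150: heading 0 -> 150
BK 15: (7,0) -> (19.99,-7.5) [heading=150, draw]
PD: pen down
Final: pos=(19.99,-7.5), heading=150, 2 segment(s) drawn

Segment lengths:
  seg 1: (0,0) -> (7,0), length = 7
  seg 2: (7,0) -> (19.99,-7.5), length = 15
Total = 22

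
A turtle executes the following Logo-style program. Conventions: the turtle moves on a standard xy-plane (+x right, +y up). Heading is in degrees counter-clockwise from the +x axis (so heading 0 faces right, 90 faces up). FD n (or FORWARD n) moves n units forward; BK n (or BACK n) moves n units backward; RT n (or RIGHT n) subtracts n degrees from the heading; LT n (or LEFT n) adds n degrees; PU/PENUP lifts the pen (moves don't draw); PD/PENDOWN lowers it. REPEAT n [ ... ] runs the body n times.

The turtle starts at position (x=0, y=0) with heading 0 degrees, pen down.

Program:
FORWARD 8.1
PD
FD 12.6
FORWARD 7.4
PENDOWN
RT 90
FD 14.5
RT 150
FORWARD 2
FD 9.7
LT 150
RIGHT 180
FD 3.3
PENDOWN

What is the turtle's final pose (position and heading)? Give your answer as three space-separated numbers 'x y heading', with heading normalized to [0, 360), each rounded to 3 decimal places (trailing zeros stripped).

Executing turtle program step by step:
Start: pos=(0,0), heading=0, pen down
FD 8.1: (0,0) -> (8.1,0) [heading=0, draw]
PD: pen down
FD 12.6: (8.1,0) -> (20.7,0) [heading=0, draw]
FD 7.4: (20.7,0) -> (28.1,0) [heading=0, draw]
PD: pen down
RT 90: heading 0 -> 270
FD 14.5: (28.1,0) -> (28.1,-14.5) [heading=270, draw]
RT 150: heading 270 -> 120
FD 2: (28.1,-14.5) -> (27.1,-12.768) [heading=120, draw]
FD 9.7: (27.1,-12.768) -> (22.25,-4.368) [heading=120, draw]
LT 150: heading 120 -> 270
RT 180: heading 270 -> 90
FD 3.3: (22.25,-4.368) -> (22.25,-1.068) [heading=90, draw]
PD: pen down
Final: pos=(22.25,-1.068), heading=90, 7 segment(s) drawn

Answer: 22.25 -1.068 90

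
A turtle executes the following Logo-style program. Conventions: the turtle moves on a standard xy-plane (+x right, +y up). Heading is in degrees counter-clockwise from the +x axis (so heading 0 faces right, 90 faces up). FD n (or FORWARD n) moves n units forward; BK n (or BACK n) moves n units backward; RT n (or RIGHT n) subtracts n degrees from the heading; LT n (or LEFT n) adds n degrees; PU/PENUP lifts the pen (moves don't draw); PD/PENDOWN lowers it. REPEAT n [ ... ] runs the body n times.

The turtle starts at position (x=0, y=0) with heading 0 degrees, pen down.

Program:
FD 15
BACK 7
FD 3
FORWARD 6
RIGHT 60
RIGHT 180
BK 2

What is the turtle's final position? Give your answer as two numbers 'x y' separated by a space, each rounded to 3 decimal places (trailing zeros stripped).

Executing turtle program step by step:
Start: pos=(0,0), heading=0, pen down
FD 15: (0,0) -> (15,0) [heading=0, draw]
BK 7: (15,0) -> (8,0) [heading=0, draw]
FD 3: (8,0) -> (11,0) [heading=0, draw]
FD 6: (11,0) -> (17,0) [heading=0, draw]
RT 60: heading 0 -> 300
RT 180: heading 300 -> 120
BK 2: (17,0) -> (18,-1.732) [heading=120, draw]
Final: pos=(18,-1.732), heading=120, 5 segment(s) drawn

Answer: 18 -1.732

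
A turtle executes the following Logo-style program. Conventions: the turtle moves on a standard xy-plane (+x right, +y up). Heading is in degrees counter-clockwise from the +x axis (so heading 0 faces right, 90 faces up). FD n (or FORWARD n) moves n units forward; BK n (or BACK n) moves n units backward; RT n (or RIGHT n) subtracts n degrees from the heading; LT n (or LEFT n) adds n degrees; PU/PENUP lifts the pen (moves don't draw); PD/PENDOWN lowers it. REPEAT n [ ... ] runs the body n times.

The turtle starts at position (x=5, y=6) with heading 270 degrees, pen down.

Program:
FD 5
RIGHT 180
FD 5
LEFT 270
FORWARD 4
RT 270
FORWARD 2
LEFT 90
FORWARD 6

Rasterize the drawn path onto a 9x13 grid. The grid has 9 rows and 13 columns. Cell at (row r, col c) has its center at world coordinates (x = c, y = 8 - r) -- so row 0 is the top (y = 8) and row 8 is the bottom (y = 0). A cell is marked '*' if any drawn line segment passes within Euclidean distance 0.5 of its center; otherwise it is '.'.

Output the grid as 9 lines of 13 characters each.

Answer: ...*******...
.........*...
.....*****...
.....*.......
.....*.......
.....*.......
.....*.......
.....*.......
.............

Derivation:
Segment 0: (5,6) -> (5,1)
Segment 1: (5,1) -> (5,6)
Segment 2: (5,6) -> (9,6)
Segment 3: (9,6) -> (9,8)
Segment 4: (9,8) -> (3,8)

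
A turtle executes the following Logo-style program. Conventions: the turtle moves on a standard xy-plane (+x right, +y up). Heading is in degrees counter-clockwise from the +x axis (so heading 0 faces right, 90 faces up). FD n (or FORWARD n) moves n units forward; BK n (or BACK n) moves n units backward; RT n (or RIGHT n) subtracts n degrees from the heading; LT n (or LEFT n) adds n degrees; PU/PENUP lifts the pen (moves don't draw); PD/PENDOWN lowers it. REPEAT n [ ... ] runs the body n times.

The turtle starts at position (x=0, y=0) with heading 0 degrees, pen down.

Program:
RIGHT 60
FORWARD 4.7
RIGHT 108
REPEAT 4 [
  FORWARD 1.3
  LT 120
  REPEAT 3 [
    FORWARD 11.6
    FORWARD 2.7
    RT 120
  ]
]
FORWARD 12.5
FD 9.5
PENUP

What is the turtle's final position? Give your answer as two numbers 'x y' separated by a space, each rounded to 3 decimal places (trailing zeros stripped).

Answer: 15.799 -20.69

Derivation:
Executing turtle program step by step:
Start: pos=(0,0), heading=0, pen down
RT 60: heading 0 -> 300
FD 4.7: (0,0) -> (2.35,-4.07) [heading=300, draw]
RT 108: heading 300 -> 192
REPEAT 4 [
  -- iteration 1/4 --
  FD 1.3: (2.35,-4.07) -> (1.078,-4.341) [heading=192, draw]
  LT 120: heading 192 -> 312
  REPEAT 3 [
    -- iteration 1/3 --
    FD 11.6: (1.078,-4.341) -> (8.84,-12.961) [heading=312, draw]
    FD 2.7: (8.84,-12.961) -> (10.647,-14.968) [heading=312, draw]
    RT 120: heading 312 -> 192
    -- iteration 2/3 --
    FD 11.6: (10.647,-14.968) -> (-0.7,-17.379) [heading=192, draw]
    FD 2.7: (-0.7,-17.379) -> (-3.341,-17.941) [heading=192, draw]
    RT 120: heading 192 -> 72
    -- iteration 3/3 --
    FD 11.6: (-3.341,-17.941) -> (0.244,-6.908) [heading=72, draw]
    FD 2.7: (0.244,-6.908) -> (1.078,-4.341) [heading=72, draw]
    RT 120: heading 72 -> 312
  ]
  -- iteration 2/4 --
  FD 1.3: (1.078,-4.341) -> (1.948,-5.307) [heading=312, draw]
  LT 120: heading 312 -> 72
  REPEAT 3 [
    -- iteration 1/3 --
    FD 11.6: (1.948,-5.307) -> (5.533,5.726) [heading=72, draw]
    FD 2.7: (5.533,5.726) -> (6.367,8.293) [heading=72, draw]
    RT 120: heading 72 -> 312
    -- iteration 2/3 --
    FD 11.6: (6.367,8.293) -> (14.129,-0.327) [heading=312, draw]
    FD 2.7: (14.129,-0.327) -> (15.936,-2.334) [heading=312, draw]
    RT 120: heading 312 -> 192
    -- iteration 3/3 --
    FD 11.6: (15.936,-2.334) -> (4.589,-4.745) [heading=192, draw]
    FD 2.7: (4.589,-4.745) -> (1.948,-5.307) [heading=192, draw]
    RT 120: heading 192 -> 72
  ]
  -- iteration 3/4 --
  FD 1.3: (1.948,-5.307) -> (2.35,-4.07) [heading=72, draw]
  LT 120: heading 72 -> 192
  REPEAT 3 [
    -- iteration 1/3 --
    FD 11.6: (2.35,-4.07) -> (-8.997,-6.482) [heading=192, draw]
    FD 2.7: (-8.997,-6.482) -> (-11.638,-7.043) [heading=192, draw]
    RT 120: heading 192 -> 72
    -- iteration 2/3 --
    FD 11.6: (-11.638,-7.043) -> (-8.053,3.989) [heading=72, draw]
    FD 2.7: (-8.053,3.989) -> (-7.219,6.557) [heading=72, draw]
    RT 120: heading 72 -> 312
    -- iteration 3/3 --
    FD 11.6: (-7.219,6.557) -> (0.543,-2.064) [heading=312, draw]
    FD 2.7: (0.543,-2.064) -> (2.35,-4.07) [heading=312, draw]
    RT 120: heading 312 -> 192
  ]
  -- iteration 4/4 --
  FD 1.3: (2.35,-4.07) -> (1.078,-4.341) [heading=192, draw]
  LT 120: heading 192 -> 312
  REPEAT 3 [
    -- iteration 1/3 --
    FD 11.6: (1.078,-4.341) -> (8.84,-12.961) [heading=312, draw]
    FD 2.7: (8.84,-12.961) -> (10.647,-14.968) [heading=312, draw]
    RT 120: heading 312 -> 192
    -- iteration 2/3 --
    FD 11.6: (10.647,-14.968) -> (-0.7,-17.379) [heading=192, draw]
    FD 2.7: (-0.7,-17.379) -> (-3.341,-17.941) [heading=192, draw]
    RT 120: heading 192 -> 72
    -- iteration 3/3 --
    FD 11.6: (-3.341,-17.941) -> (0.244,-6.908) [heading=72, draw]
    FD 2.7: (0.244,-6.908) -> (1.078,-4.341) [heading=72, draw]
    RT 120: heading 72 -> 312
  ]
]
FD 12.5: (1.078,-4.341) -> (9.443,-13.63) [heading=312, draw]
FD 9.5: (9.443,-13.63) -> (15.799,-20.69) [heading=312, draw]
PU: pen up
Final: pos=(15.799,-20.69), heading=312, 31 segment(s) drawn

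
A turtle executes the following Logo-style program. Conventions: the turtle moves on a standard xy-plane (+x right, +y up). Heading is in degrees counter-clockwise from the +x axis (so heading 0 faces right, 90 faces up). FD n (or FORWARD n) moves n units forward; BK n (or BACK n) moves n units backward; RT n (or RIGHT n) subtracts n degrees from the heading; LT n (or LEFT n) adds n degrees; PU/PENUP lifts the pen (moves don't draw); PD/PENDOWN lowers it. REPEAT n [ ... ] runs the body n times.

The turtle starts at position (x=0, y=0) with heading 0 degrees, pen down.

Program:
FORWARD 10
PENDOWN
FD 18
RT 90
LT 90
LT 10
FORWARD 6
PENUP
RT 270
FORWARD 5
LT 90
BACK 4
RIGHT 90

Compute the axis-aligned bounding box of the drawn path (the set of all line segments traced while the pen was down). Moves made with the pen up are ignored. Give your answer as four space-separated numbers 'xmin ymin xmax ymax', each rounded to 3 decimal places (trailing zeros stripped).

Executing turtle program step by step:
Start: pos=(0,0), heading=0, pen down
FD 10: (0,0) -> (10,0) [heading=0, draw]
PD: pen down
FD 18: (10,0) -> (28,0) [heading=0, draw]
RT 90: heading 0 -> 270
LT 90: heading 270 -> 0
LT 10: heading 0 -> 10
FD 6: (28,0) -> (33.909,1.042) [heading=10, draw]
PU: pen up
RT 270: heading 10 -> 100
FD 5: (33.909,1.042) -> (33.041,5.966) [heading=100, move]
LT 90: heading 100 -> 190
BK 4: (33.041,5.966) -> (36.98,6.661) [heading=190, move]
RT 90: heading 190 -> 100
Final: pos=(36.98,6.661), heading=100, 3 segment(s) drawn

Segment endpoints: x in {0, 10, 28, 33.909}, y in {0, 1.042}
xmin=0, ymin=0, xmax=33.909, ymax=1.042

Answer: 0 0 33.909 1.042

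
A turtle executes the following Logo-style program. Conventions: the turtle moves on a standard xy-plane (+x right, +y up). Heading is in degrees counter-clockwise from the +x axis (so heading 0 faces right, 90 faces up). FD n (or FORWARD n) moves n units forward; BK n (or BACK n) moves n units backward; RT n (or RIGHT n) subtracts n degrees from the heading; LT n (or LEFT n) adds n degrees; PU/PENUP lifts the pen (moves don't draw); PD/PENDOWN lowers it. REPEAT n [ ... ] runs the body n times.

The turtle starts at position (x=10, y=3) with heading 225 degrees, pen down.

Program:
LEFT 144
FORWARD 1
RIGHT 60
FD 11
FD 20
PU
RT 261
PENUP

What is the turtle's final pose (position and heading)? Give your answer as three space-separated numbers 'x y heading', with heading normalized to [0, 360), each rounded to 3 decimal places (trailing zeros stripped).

Executing turtle program step by step:
Start: pos=(10,3), heading=225, pen down
LT 144: heading 225 -> 9
FD 1: (10,3) -> (10.988,3.156) [heading=9, draw]
RT 60: heading 9 -> 309
FD 11: (10.988,3.156) -> (17.91,-5.392) [heading=309, draw]
FD 20: (17.91,-5.392) -> (30.497,-20.935) [heading=309, draw]
PU: pen up
RT 261: heading 309 -> 48
PU: pen up
Final: pos=(30.497,-20.935), heading=48, 3 segment(s) drawn

Answer: 30.497 -20.935 48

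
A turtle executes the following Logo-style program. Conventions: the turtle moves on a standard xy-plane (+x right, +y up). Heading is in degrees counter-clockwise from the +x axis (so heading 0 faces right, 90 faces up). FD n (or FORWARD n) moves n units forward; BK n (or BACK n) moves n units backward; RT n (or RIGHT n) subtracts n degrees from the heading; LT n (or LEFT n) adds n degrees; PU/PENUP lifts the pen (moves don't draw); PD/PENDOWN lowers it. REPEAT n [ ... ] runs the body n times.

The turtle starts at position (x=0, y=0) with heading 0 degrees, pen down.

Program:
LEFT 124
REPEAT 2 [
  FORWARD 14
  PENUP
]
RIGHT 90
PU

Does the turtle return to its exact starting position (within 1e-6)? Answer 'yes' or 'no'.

Executing turtle program step by step:
Start: pos=(0,0), heading=0, pen down
LT 124: heading 0 -> 124
REPEAT 2 [
  -- iteration 1/2 --
  FD 14: (0,0) -> (-7.829,11.607) [heading=124, draw]
  PU: pen up
  -- iteration 2/2 --
  FD 14: (-7.829,11.607) -> (-15.657,23.213) [heading=124, move]
  PU: pen up
]
RT 90: heading 124 -> 34
PU: pen up
Final: pos=(-15.657,23.213), heading=34, 1 segment(s) drawn

Start position: (0, 0)
Final position: (-15.657, 23.213)
Distance = 28; >= 1e-6 -> NOT closed

Answer: no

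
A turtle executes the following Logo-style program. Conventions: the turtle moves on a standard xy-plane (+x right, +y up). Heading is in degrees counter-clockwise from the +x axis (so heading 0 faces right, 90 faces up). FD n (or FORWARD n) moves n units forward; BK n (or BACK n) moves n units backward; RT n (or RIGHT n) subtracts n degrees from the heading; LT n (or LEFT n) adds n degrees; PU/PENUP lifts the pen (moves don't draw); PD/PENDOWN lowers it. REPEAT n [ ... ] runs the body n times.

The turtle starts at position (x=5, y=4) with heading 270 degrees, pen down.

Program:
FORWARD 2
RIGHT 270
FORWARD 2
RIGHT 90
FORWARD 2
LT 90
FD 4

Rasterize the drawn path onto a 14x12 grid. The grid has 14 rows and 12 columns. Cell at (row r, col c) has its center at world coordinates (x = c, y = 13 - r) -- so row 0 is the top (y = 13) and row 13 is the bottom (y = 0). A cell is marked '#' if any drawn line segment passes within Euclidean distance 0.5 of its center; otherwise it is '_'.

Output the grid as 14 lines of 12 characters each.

Segment 0: (5,4) -> (5,2)
Segment 1: (5,2) -> (7,2)
Segment 2: (7,2) -> (7,0)
Segment 3: (7,0) -> (11,0)

Answer: ____________
____________
____________
____________
____________
____________
____________
____________
____________
_____#______
_____#______
_____###____
_______#____
_______#####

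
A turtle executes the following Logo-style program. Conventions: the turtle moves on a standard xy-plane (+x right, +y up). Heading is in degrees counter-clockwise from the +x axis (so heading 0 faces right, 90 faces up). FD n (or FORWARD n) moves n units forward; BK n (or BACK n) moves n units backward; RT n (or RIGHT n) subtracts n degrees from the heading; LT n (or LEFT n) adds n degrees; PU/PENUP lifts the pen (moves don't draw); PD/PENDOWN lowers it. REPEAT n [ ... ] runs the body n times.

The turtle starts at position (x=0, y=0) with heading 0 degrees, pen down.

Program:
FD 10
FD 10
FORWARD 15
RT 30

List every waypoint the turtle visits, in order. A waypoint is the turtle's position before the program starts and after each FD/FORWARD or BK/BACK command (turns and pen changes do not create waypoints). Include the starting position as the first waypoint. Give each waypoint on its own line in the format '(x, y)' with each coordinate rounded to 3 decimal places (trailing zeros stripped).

Executing turtle program step by step:
Start: pos=(0,0), heading=0, pen down
FD 10: (0,0) -> (10,0) [heading=0, draw]
FD 10: (10,0) -> (20,0) [heading=0, draw]
FD 15: (20,0) -> (35,0) [heading=0, draw]
RT 30: heading 0 -> 330
Final: pos=(35,0), heading=330, 3 segment(s) drawn
Waypoints (4 total):
(0, 0)
(10, 0)
(20, 0)
(35, 0)

Answer: (0, 0)
(10, 0)
(20, 0)
(35, 0)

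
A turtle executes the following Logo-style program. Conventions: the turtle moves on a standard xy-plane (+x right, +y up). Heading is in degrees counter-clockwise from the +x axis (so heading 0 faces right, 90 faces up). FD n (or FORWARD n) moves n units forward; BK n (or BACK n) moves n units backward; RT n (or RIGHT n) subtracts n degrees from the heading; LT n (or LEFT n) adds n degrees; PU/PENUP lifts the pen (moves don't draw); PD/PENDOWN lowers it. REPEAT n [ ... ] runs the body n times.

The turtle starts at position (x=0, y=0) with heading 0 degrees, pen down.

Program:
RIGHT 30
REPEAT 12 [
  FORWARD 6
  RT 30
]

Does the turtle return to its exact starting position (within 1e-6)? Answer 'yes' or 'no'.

Executing turtle program step by step:
Start: pos=(0,0), heading=0, pen down
RT 30: heading 0 -> 330
REPEAT 12 [
  -- iteration 1/12 --
  FD 6: (0,0) -> (5.196,-3) [heading=330, draw]
  RT 30: heading 330 -> 300
  -- iteration 2/12 --
  FD 6: (5.196,-3) -> (8.196,-8.196) [heading=300, draw]
  RT 30: heading 300 -> 270
  -- iteration 3/12 --
  FD 6: (8.196,-8.196) -> (8.196,-14.196) [heading=270, draw]
  RT 30: heading 270 -> 240
  -- iteration 4/12 --
  FD 6: (8.196,-14.196) -> (5.196,-19.392) [heading=240, draw]
  RT 30: heading 240 -> 210
  -- iteration 5/12 --
  FD 6: (5.196,-19.392) -> (0,-22.392) [heading=210, draw]
  RT 30: heading 210 -> 180
  -- iteration 6/12 --
  FD 6: (0,-22.392) -> (-6,-22.392) [heading=180, draw]
  RT 30: heading 180 -> 150
  -- iteration 7/12 --
  FD 6: (-6,-22.392) -> (-11.196,-19.392) [heading=150, draw]
  RT 30: heading 150 -> 120
  -- iteration 8/12 --
  FD 6: (-11.196,-19.392) -> (-14.196,-14.196) [heading=120, draw]
  RT 30: heading 120 -> 90
  -- iteration 9/12 --
  FD 6: (-14.196,-14.196) -> (-14.196,-8.196) [heading=90, draw]
  RT 30: heading 90 -> 60
  -- iteration 10/12 --
  FD 6: (-14.196,-8.196) -> (-11.196,-3) [heading=60, draw]
  RT 30: heading 60 -> 30
  -- iteration 11/12 --
  FD 6: (-11.196,-3) -> (-6,0) [heading=30, draw]
  RT 30: heading 30 -> 0
  -- iteration 12/12 --
  FD 6: (-6,0) -> (0,0) [heading=0, draw]
  RT 30: heading 0 -> 330
]
Final: pos=(0,0), heading=330, 12 segment(s) drawn

Start position: (0, 0)
Final position: (0, 0)
Distance = 0; < 1e-6 -> CLOSED

Answer: yes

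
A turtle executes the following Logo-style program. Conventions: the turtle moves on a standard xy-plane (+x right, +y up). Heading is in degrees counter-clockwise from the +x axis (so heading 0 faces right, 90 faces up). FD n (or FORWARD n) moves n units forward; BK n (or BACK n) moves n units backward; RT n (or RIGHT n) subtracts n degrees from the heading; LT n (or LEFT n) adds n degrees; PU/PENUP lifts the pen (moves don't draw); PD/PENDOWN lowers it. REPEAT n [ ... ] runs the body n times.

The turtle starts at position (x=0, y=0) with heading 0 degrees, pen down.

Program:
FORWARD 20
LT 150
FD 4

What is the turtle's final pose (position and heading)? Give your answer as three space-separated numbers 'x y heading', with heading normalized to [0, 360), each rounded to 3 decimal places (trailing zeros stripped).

Answer: 16.536 2 150

Derivation:
Executing turtle program step by step:
Start: pos=(0,0), heading=0, pen down
FD 20: (0,0) -> (20,0) [heading=0, draw]
LT 150: heading 0 -> 150
FD 4: (20,0) -> (16.536,2) [heading=150, draw]
Final: pos=(16.536,2), heading=150, 2 segment(s) drawn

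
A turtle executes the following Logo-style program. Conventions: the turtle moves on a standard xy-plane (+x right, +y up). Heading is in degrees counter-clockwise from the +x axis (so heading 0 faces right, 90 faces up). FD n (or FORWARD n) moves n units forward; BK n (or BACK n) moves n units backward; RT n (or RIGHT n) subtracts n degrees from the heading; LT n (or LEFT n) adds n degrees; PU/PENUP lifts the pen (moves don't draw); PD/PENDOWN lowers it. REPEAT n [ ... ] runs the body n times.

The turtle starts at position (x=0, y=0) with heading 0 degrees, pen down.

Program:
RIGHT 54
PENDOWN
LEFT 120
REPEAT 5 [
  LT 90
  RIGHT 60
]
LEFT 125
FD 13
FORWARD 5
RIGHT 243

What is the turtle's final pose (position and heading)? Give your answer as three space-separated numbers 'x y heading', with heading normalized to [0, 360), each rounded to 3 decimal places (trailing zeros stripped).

Answer: 17.019 -5.86 98

Derivation:
Executing turtle program step by step:
Start: pos=(0,0), heading=0, pen down
RT 54: heading 0 -> 306
PD: pen down
LT 120: heading 306 -> 66
REPEAT 5 [
  -- iteration 1/5 --
  LT 90: heading 66 -> 156
  RT 60: heading 156 -> 96
  -- iteration 2/5 --
  LT 90: heading 96 -> 186
  RT 60: heading 186 -> 126
  -- iteration 3/5 --
  LT 90: heading 126 -> 216
  RT 60: heading 216 -> 156
  -- iteration 4/5 --
  LT 90: heading 156 -> 246
  RT 60: heading 246 -> 186
  -- iteration 5/5 --
  LT 90: heading 186 -> 276
  RT 60: heading 276 -> 216
]
LT 125: heading 216 -> 341
FD 13: (0,0) -> (12.292,-4.232) [heading=341, draw]
FD 5: (12.292,-4.232) -> (17.019,-5.86) [heading=341, draw]
RT 243: heading 341 -> 98
Final: pos=(17.019,-5.86), heading=98, 2 segment(s) drawn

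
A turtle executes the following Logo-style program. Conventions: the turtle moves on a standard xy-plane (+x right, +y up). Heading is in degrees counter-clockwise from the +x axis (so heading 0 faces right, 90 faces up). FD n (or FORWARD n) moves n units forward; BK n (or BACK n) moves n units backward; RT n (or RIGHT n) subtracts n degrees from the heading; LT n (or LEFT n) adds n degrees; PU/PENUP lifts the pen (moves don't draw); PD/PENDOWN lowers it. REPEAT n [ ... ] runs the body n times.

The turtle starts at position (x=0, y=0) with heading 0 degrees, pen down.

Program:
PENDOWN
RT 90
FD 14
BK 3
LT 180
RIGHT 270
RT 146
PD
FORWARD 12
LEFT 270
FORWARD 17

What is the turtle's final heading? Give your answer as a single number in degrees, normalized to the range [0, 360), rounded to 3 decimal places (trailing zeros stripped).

Executing turtle program step by step:
Start: pos=(0,0), heading=0, pen down
PD: pen down
RT 90: heading 0 -> 270
FD 14: (0,0) -> (0,-14) [heading=270, draw]
BK 3: (0,-14) -> (0,-11) [heading=270, draw]
LT 180: heading 270 -> 90
RT 270: heading 90 -> 180
RT 146: heading 180 -> 34
PD: pen down
FD 12: (0,-11) -> (9.948,-4.29) [heading=34, draw]
LT 270: heading 34 -> 304
FD 17: (9.948,-4.29) -> (19.455,-18.383) [heading=304, draw]
Final: pos=(19.455,-18.383), heading=304, 4 segment(s) drawn

Answer: 304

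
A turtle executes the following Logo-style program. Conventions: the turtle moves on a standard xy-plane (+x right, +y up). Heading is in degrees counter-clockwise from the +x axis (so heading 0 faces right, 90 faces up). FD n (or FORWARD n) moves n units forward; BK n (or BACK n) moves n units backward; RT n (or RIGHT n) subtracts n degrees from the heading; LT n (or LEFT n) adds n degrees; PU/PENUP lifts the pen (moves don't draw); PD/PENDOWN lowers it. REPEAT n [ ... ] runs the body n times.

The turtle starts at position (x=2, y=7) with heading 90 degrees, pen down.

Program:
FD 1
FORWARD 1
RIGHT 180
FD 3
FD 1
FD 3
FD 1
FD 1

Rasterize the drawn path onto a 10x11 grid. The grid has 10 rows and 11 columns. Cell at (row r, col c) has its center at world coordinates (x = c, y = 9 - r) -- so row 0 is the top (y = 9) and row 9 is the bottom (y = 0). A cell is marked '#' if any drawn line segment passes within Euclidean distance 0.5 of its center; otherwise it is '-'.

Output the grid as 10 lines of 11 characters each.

Answer: --#--------
--#--------
--#--------
--#--------
--#--------
--#--------
--#--------
--#--------
--#--------
--#--------

Derivation:
Segment 0: (2,7) -> (2,8)
Segment 1: (2,8) -> (2,9)
Segment 2: (2,9) -> (2,6)
Segment 3: (2,6) -> (2,5)
Segment 4: (2,5) -> (2,2)
Segment 5: (2,2) -> (2,1)
Segment 6: (2,1) -> (2,0)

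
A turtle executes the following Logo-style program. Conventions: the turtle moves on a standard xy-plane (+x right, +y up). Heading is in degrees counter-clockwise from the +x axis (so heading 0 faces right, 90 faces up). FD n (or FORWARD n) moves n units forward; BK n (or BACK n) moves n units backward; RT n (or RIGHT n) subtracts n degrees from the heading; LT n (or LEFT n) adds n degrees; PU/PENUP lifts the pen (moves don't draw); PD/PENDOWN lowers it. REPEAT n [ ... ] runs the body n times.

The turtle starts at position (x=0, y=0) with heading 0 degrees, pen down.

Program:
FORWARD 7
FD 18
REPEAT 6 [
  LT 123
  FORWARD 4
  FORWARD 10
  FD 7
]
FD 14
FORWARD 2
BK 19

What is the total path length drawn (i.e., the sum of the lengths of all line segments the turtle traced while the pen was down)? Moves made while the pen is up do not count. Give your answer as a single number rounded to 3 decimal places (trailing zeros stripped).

Executing turtle program step by step:
Start: pos=(0,0), heading=0, pen down
FD 7: (0,0) -> (7,0) [heading=0, draw]
FD 18: (7,0) -> (25,0) [heading=0, draw]
REPEAT 6 [
  -- iteration 1/6 --
  LT 123: heading 0 -> 123
  FD 4: (25,0) -> (22.821,3.355) [heading=123, draw]
  FD 10: (22.821,3.355) -> (17.375,11.741) [heading=123, draw]
  FD 7: (17.375,11.741) -> (13.563,17.612) [heading=123, draw]
  -- iteration 2/6 --
  LT 123: heading 123 -> 246
  FD 4: (13.563,17.612) -> (11.936,13.958) [heading=246, draw]
  FD 10: (11.936,13.958) -> (7.868,4.822) [heading=246, draw]
  FD 7: (7.868,4.822) -> (5.021,-1.572) [heading=246, draw]
  -- iteration 3/6 --
  LT 123: heading 246 -> 9
  FD 4: (5.021,-1.572) -> (8.972,-0.947) [heading=9, draw]
  FD 10: (8.972,-0.947) -> (18.849,0.618) [heading=9, draw]
  FD 7: (18.849,0.618) -> (25.763,1.713) [heading=9, draw]
  -- iteration 4/6 --
  LT 123: heading 9 -> 132
  FD 4: (25.763,1.713) -> (23.086,4.685) [heading=132, draw]
  FD 10: (23.086,4.685) -> (16.395,12.117) [heading=132, draw]
  FD 7: (16.395,12.117) -> (11.711,17.319) [heading=132, draw]
  -- iteration 5/6 --
  LT 123: heading 132 -> 255
  FD 4: (11.711,17.319) -> (10.676,13.455) [heading=255, draw]
  FD 10: (10.676,13.455) -> (8.087,3.796) [heading=255, draw]
  FD 7: (8.087,3.796) -> (6.276,-2.966) [heading=255, draw]
  -- iteration 6/6 --
  LT 123: heading 255 -> 18
  FD 4: (6.276,-2.966) -> (10.08,-1.73) [heading=18, draw]
  FD 10: (10.08,-1.73) -> (19.59,1.361) [heading=18, draw]
  FD 7: (19.59,1.361) -> (26.248,3.524) [heading=18, draw]
]
FD 14: (26.248,3.524) -> (39.563,7.85) [heading=18, draw]
FD 2: (39.563,7.85) -> (41.465,8.468) [heading=18, draw]
BK 19: (41.465,8.468) -> (23.395,2.597) [heading=18, draw]
Final: pos=(23.395,2.597), heading=18, 23 segment(s) drawn

Segment lengths:
  seg 1: (0,0) -> (7,0), length = 7
  seg 2: (7,0) -> (25,0), length = 18
  seg 3: (25,0) -> (22.821,3.355), length = 4
  seg 4: (22.821,3.355) -> (17.375,11.741), length = 10
  seg 5: (17.375,11.741) -> (13.563,17.612), length = 7
  seg 6: (13.563,17.612) -> (11.936,13.958), length = 4
  seg 7: (11.936,13.958) -> (7.868,4.822), length = 10
  seg 8: (7.868,4.822) -> (5.021,-1.572), length = 7
  seg 9: (5.021,-1.572) -> (8.972,-0.947), length = 4
  seg 10: (8.972,-0.947) -> (18.849,0.618), length = 10
  seg 11: (18.849,0.618) -> (25.763,1.713), length = 7
  seg 12: (25.763,1.713) -> (23.086,4.685), length = 4
  seg 13: (23.086,4.685) -> (16.395,12.117), length = 10
  seg 14: (16.395,12.117) -> (11.711,17.319), length = 7
  seg 15: (11.711,17.319) -> (10.676,13.455), length = 4
  seg 16: (10.676,13.455) -> (8.087,3.796), length = 10
  seg 17: (8.087,3.796) -> (6.276,-2.966), length = 7
  seg 18: (6.276,-2.966) -> (10.08,-1.73), length = 4
  seg 19: (10.08,-1.73) -> (19.59,1.361), length = 10
  seg 20: (19.59,1.361) -> (26.248,3.524), length = 7
  seg 21: (26.248,3.524) -> (39.563,7.85), length = 14
  seg 22: (39.563,7.85) -> (41.465,8.468), length = 2
  seg 23: (41.465,8.468) -> (23.395,2.597), length = 19
Total = 186

Answer: 186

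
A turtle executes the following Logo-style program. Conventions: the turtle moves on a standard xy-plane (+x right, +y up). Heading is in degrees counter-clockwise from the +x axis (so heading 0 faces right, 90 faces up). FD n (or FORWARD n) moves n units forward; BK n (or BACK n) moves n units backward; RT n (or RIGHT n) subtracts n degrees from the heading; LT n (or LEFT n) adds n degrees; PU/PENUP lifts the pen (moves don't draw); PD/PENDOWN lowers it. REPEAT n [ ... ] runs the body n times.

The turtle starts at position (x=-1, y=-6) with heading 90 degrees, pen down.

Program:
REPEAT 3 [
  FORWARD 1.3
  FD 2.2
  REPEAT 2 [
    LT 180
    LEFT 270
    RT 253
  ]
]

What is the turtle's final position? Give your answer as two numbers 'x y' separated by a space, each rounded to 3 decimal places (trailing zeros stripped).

Answer: -6.202 1.713

Derivation:
Executing turtle program step by step:
Start: pos=(-1,-6), heading=90, pen down
REPEAT 3 [
  -- iteration 1/3 --
  FD 1.3: (-1,-6) -> (-1,-4.7) [heading=90, draw]
  FD 2.2: (-1,-4.7) -> (-1,-2.5) [heading=90, draw]
  REPEAT 2 [
    -- iteration 1/2 --
    LT 180: heading 90 -> 270
    LT 270: heading 270 -> 180
    RT 253: heading 180 -> 287
    -- iteration 2/2 --
    LT 180: heading 287 -> 107
    LT 270: heading 107 -> 17
    RT 253: heading 17 -> 124
  ]
  -- iteration 2/3 --
  FD 1.3: (-1,-2.5) -> (-1.727,-1.422) [heading=124, draw]
  FD 2.2: (-1.727,-1.422) -> (-2.957,0.402) [heading=124, draw]
  REPEAT 2 [
    -- iteration 1/2 --
    LT 180: heading 124 -> 304
    LT 270: heading 304 -> 214
    RT 253: heading 214 -> 321
    -- iteration 2/2 --
    LT 180: heading 321 -> 141
    LT 270: heading 141 -> 51
    RT 253: heading 51 -> 158
  ]
  -- iteration 3/3 --
  FD 1.3: (-2.957,0.402) -> (-4.163,0.889) [heading=158, draw]
  FD 2.2: (-4.163,0.889) -> (-6.202,1.713) [heading=158, draw]
  REPEAT 2 [
    -- iteration 1/2 --
    LT 180: heading 158 -> 338
    LT 270: heading 338 -> 248
    RT 253: heading 248 -> 355
    -- iteration 2/2 --
    LT 180: heading 355 -> 175
    LT 270: heading 175 -> 85
    RT 253: heading 85 -> 192
  ]
]
Final: pos=(-6.202,1.713), heading=192, 6 segment(s) drawn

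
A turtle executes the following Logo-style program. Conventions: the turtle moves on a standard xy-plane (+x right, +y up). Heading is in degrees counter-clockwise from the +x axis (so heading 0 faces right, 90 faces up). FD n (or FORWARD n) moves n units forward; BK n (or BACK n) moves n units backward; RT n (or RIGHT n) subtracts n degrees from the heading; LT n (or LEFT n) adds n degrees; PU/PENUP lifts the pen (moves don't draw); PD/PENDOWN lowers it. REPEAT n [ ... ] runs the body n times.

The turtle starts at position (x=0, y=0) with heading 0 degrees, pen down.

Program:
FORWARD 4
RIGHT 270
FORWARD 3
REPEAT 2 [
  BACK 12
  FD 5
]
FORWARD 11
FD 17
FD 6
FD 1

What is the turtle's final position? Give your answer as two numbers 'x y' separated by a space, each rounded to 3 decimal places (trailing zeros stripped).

Executing turtle program step by step:
Start: pos=(0,0), heading=0, pen down
FD 4: (0,0) -> (4,0) [heading=0, draw]
RT 270: heading 0 -> 90
FD 3: (4,0) -> (4,3) [heading=90, draw]
REPEAT 2 [
  -- iteration 1/2 --
  BK 12: (4,3) -> (4,-9) [heading=90, draw]
  FD 5: (4,-9) -> (4,-4) [heading=90, draw]
  -- iteration 2/2 --
  BK 12: (4,-4) -> (4,-16) [heading=90, draw]
  FD 5: (4,-16) -> (4,-11) [heading=90, draw]
]
FD 11: (4,-11) -> (4,0) [heading=90, draw]
FD 17: (4,0) -> (4,17) [heading=90, draw]
FD 6: (4,17) -> (4,23) [heading=90, draw]
FD 1: (4,23) -> (4,24) [heading=90, draw]
Final: pos=(4,24), heading=90, 10 segment(s) drawn

Answer: 4 24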